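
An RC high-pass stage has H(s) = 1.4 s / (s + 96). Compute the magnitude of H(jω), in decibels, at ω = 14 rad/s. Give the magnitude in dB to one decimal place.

-13.9 dB

|j14| = 14
|j14 + 96| = √(14² + 96²) = 97.02
|H(j14)| = 1.4 × 14 / 97.02 = 0.20203
20 log₁₀(0.20203) = -13.89 dB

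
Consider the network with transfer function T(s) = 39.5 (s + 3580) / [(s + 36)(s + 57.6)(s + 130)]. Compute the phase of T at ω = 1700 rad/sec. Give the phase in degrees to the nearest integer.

∠(j1700 + 3580) = arctan(1700/3580) = 25.40°
∠(j1700 + 36) = arctan(1700/36) = 88.79°
∠(j1700 + 57.6) = arctan(1700/57.6) = 88.06°
∠(j1700 + 130) = arctan(1700/130) = 85.63°
∠T(j1700) = 25.40° − (88.79° + 88.06° + 85.63°) = -237.07°

-237 deg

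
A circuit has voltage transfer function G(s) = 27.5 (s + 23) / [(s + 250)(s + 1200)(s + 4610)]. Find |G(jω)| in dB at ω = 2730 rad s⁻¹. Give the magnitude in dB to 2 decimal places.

|j2730 + 23| = √(2730² + 23²) = 2730
|j2730 + 250| = √(2730² + 250²) = 2741
|j2730 + 1200| = √(2730² + 1200²) = 2982
|j2730 + 4610| = √(2730² + 4610²) = 5358
|G(j2730)| = 27.5 × 2730 / (2741 × 2982 × 5358) = 1.7141e-06
20 log₁₀(1.7141e-06) = -115.319 dB

-115.32 dB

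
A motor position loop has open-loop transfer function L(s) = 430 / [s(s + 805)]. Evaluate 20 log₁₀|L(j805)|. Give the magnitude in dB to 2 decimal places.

-66.57 dB

|j805 + 805| = √(805² + 805²) = 1138
|j805| = 805
|L(j805)| = 430 / (1138 × 805) = 0.0004692
20 log₁₀(0.0004692) = -66.573 dB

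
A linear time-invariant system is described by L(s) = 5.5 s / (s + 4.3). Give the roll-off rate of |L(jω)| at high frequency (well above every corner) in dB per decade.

With 1 zero and 1 pole, the high-frequency asymptotic slope is 20 × (1 − 1) = 0 dB/decade.

0 dB/decade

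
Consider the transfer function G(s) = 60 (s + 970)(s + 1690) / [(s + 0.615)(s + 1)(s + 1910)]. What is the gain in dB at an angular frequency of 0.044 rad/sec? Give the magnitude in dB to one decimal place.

98.4 dB

|j0.044 + 970| = √(0.044² + 970²) = 970
|j0.044 + 1690| = √(0.044² + 1690²) = 1690
|j0.044 + 0.615| = √(0.044² + 0.615²) = 0.6166
|j0.044 + 1| = √(0.044² + 1²) = 1.001
|j0.044 + 1910| = √(0.044² + 1910²) = 1910
|G(j0.044)| = 60 × 970 × 1690 / (0.6166 × 1.001 × 1910) = 83440
20 log₁₀(83440) = 98.43 dB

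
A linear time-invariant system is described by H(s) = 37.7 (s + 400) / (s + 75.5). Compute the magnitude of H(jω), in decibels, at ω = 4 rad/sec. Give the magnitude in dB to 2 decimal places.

|j4 + 400| = √(4² + 400²) = 400
|j4 + 75.5| = √(4² + 75.5²) = 75.61
|H(j4)| = 37.7 × 400 / 75.61 = 199.47
20 log₁₀(199.47) = 45.997 dB

46.00 dB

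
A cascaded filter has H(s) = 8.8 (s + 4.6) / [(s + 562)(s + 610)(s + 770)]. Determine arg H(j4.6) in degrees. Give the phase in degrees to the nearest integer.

∠(j4.6 + 4.6) = arctan(4.6/4.6) = 45.00°
∠(j4.6 + 562) = arctan(4.6/562) = 0.47°
∠(j4.6 + 610) = arctan(4.6/610) = 0.43°
∠(j4.6 + 770) = arctan(4.6/770) = 0.34°
∠H(j4.6) = 45.00° − (0.47° + 0.43° + 0.34°) = 43.76°

44°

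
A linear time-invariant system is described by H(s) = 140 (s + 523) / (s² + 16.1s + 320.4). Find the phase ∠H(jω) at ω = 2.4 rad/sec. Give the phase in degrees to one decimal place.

∠(j2.4 + 523) = arctan(2.4/523) = 0.26°
∠[(j2.4)² + 16.1(j2.4) + 320.4] = ∠[314.64 + j38.64] = 7.00°
∠H(j2.4) = 0.26° − 7.00° = -6.74°

-6.7°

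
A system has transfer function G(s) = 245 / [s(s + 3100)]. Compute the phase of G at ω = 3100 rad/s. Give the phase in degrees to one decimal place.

∠(j3100 + 3100) = arctan(3100/3100) = 45.00°
∠(j3100) = 90.00°
∠G(j3100) = − (45.00° + 90.00°) = -135.00°

-135.0°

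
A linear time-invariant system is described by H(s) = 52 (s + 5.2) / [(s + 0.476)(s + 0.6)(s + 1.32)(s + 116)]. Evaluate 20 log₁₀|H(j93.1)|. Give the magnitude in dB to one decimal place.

-87.9 dB

|j93.1 + 5.2| = √(93.1² + 5.2²) = 93.25
|j93.1 + 0.476| = √(93.1² + 0.476²) = 93.1
|j93.1 + 0.6| = √(93.1² + 0.6²) = 93.1
|j93.1 + 1.32| = √(93.1² + 1.32²) = 93.11
|j93.1 + 116| = √(93.1² + 116²) = 148.7
|H(j93.1)| = 52 × 93.25 / (93.1 × 93.1 × 93.11 × 148.7) = 4.0392e-05
20 log₁₀(4.0392e-05) = -87.87 dB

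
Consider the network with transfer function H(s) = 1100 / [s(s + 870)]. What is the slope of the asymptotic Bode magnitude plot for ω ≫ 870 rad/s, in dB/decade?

-40 dB/decade

With 0 zeros and 2 poles, the high-frequency asymptotic slope is 20 × (0 − 2) = -40 dB/decade.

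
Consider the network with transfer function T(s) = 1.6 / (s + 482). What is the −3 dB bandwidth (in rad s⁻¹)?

For a single-pole low-pass, the −3 dB point is at the pole: ω = 482 rad s⁻¹.

482 rad s⁻¹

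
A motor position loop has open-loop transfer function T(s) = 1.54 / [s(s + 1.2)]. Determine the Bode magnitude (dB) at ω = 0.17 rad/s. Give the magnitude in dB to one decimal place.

17.5 dB

|j0.17 + 1.2| = √(0.17² + 1.2²) = 1.212
|j0.17| = 0.17
|T(j0.17)| = 1.54 / (1.212 × 0.17) = 7.4744
20 log₁₀(7.4744) = 17.47 dB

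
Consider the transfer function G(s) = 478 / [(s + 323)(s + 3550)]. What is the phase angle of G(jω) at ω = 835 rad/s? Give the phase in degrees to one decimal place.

∠(j835 + 323) = arctan(835/323) = 68.85°
∠(j835 + 3550) = arctan(835/3550) = 13.24°
∠G(j835) = − (68.85° + 13.24°) = -82.09°

-82.1 deg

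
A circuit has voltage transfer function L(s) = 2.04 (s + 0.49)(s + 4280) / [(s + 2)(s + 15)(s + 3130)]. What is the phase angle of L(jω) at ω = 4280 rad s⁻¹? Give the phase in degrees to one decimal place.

-98.6°

∠(j4280 + 0.49) = arctan(4280/0.49) = 89.99°
∠(j4280 + 4280) = arctan(4280/4280) = 45.00°
∠(j4280 + 2) = arctan(4280/2) = 89.97°
∠(j4280 + 15) = arctan(4280/15) = 89.80°
∠(j4280 + 3130) = arctan(4280/3130) = 53.82°
∠L(j4280) = 89.99° + 45.00° − (89.97° + 89.80° + 53.82°) = -98.60°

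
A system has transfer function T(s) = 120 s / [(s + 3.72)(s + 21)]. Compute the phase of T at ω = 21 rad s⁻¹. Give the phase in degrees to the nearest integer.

∠(j21) = 90.00°
∠(j21 + 3.72) = arctan(21/3.72) = 79.95°
∠(j21 + 21) = arctan(21/21) = 45.00°
∠T(j21) = 90.00° − (79.95° + 45.00°) = -34.95°

-35 deg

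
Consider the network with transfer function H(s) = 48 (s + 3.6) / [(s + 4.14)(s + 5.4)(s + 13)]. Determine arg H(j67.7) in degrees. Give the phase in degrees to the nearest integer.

-164 deg

∠(j67.7 + 3.6) = arctan(67.7/3.6) = 86.96°
∠(j67.7 + 4.14) = arctan(67.7/4.14) = 86.50°
∠(j67.7 + 5.4) = arctan(67.7/5.4) = 85.44°
∠(j67.7 + 13) = arctan(67.7/13) = 79.13°
∠H(j67.7) = 86.96° − (86.50° + 85.44° + 79.13°) = -164.11°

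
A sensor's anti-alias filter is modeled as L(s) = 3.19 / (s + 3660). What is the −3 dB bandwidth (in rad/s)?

3660 rad/s

For a single-pole low-pass, the −3 dB point is at the pole: ω = 3660 rad/s.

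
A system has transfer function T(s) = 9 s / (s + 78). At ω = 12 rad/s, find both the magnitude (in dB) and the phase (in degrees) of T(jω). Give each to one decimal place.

|j12| = 12
|j12 + 78| = √(12² + 78²) = 78.92
|T(j12)| = 9 × 12 / 78.92 = 1.3685
20 log₁₀(1.3685) = 2.72 dB
∠(j12) = 90.00°
∠(j12 + 78) = arctan(12/78) = 8.75°
∠T(j12) = 90.00° − 8.75° = 81.25°

|T| = 2.7 dB, ∠T = 81.3°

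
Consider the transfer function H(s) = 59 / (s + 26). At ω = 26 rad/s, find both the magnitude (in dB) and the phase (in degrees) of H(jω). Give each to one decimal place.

|j26 + 26| = √(26² + 26²) = 36.77
|H(j26)| = 59 / 36.77 = 1.6046
20 log₁₀(1.6046) = 4.11 dB
∠(j26 + 26) = arctan(26/26) = 45.00°
∠H(j26) = −45.00° = -45.00°

|H| = 4.1 dB, ∠H = -45.0°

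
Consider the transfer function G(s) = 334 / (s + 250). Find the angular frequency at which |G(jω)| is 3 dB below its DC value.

For a single-pole low-pass, the −3 dB point is at the pole: ω = 250 rad s⁻¹.

250 rad s⁻¹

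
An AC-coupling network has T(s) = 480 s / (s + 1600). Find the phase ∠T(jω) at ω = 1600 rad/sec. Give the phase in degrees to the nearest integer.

∠(j1600) = 90.00°
∠(j1600 + 1600) = arctan(1600/1600) = 45.00°
∠T(j1600) = 90.00° − 45.00° = 45.00°

45°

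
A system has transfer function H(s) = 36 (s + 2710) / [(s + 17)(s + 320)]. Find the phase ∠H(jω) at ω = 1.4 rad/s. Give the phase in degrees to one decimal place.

-4.9°

∠(j1.4 + 2710) = arctan(1.4/2710) = 0.03°
∠(j1.4 + 17) = arctan(1.4/17) = 4.71°
∠(j1.4 + 320) = arctan(1.4/320) = 0.25°
∠H(j1.4) = 0.03° − (4.71° + 0.25°) = -4.93°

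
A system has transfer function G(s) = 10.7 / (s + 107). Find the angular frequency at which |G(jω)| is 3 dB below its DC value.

107 rad/s

For a single-pole low-pass, the −3 dB point is at the pole: ω = 107 rad/s.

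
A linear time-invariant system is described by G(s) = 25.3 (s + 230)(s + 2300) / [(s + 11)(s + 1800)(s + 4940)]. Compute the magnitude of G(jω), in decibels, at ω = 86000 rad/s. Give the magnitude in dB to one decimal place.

-70.6 dB

|j86000 + 230| = √(86000² + 230²) = 8.6e+04
|j86000 + 2300| = √(86000² + 2300²) = 8.603e+04
|j86000 + 11| = √(86000² + 11²) = 8.6e+04
|j86000 + 1800| = √(86000² + 1800²) = 8.602e+04
|j86000 + 4940| = √(86000² + 4940²) = 8.614e+04
|G(j86000)| = 25.3 × 8.6e+04 × 8.603e+04 / (8.6e+04 × 8.602e+04 × 8.614e+04) = 0.00029374
20 log₁₀(0.00029374) = -70.64 dB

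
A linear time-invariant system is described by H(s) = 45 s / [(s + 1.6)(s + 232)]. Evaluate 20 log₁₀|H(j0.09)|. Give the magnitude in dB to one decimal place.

-39.3 dB

|j0.09| = 0.09
|j0.09 + 1.6| = √(0.09² + 1.6²) = 1.603
|j0.09 + 232| = √(0.09² + 232²) = 232
|H(j0.09)| = 45 × 0.09 / (1.603 × 232) = 0.010893
20 log₁₀(0.010893) = -39.26 dB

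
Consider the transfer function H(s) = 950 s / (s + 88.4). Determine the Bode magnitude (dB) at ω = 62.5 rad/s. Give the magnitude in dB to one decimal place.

|j62.5| = 62.5
|j62.5 + 88.4| = √(62.5² + 88.4²) = 108.3
|H(j62.5)| = 950 × 62.5 / 108.3 = 548.43
20 log₁₀(548.43) = 54.78 dB

54.8 dB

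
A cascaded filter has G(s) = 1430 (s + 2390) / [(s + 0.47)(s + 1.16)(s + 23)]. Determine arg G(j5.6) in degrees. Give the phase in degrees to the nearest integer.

∠(j5.6 + 2390) = arctan(5.6/2390) = 0.13°
∠(j5.6 + 0.47) = arctan(5.6/0.47) = 85.20°
∠(j5.6 + 1.16) = arctan(5.6/1.16) = 78.30°
∠(j5.6 + 23) = arctan(5.6/23) = 13.68°
∠G(j5.6) = 0.13° − (85.20° + 78.30° + 13.68°) = -177.05°

-177°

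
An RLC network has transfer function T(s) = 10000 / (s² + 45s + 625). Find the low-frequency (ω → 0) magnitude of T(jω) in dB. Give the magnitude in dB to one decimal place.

T(0) = 10000 / 625 = 16
20 log₁₀(16) = 24.08 dB

24.1 dB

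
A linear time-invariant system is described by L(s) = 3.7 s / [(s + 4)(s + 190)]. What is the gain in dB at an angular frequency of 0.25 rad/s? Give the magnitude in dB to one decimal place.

|j0.25| = 0.25
|j0.25 + 4| = √(0.25² + 4²) = 4.008
|j0.25 + 190| = √(0.25² + 190²) = 190
|L(j0.25)| = 3.7 × 0.25 / (4.008 × 190) = 0.0012147
20 log₁₀(0.0012147) = -58.31 dB

-58.3 dB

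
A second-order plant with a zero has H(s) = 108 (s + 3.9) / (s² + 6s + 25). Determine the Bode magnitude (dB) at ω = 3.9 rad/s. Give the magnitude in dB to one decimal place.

27.4 dB

|j3.9 + 3.9| = √(3.9² + 3.9²) = 5.515
|(j3.9)² + 6(j3.9) + 25| = |9.79 + j23.4| = 25.37
|H(j3.9)| = 108 × 5.515 / 25.37 = 23.483
20 log₁₀(23.483) = 27.42 dB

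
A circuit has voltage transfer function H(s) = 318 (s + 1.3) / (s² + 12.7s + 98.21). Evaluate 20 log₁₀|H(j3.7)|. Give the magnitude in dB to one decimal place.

22.2 dB

|j3.7 + 1.3| = √(3.7² + 1.3²) = 3.922
|(j3.7)² + 12.7(j3.7) + 98.21| = |84.52 + j46.99| = 96.7
|H(j3.7)| = 318 × 3.922 / 96.7 = 12.896
20 log₁₀(12.896) = 22.21 dB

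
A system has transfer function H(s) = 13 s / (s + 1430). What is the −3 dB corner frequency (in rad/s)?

For a single-pole high-pass, the −3 dB point is at the pole: ω = 1430 rad/s.

1430 rad/s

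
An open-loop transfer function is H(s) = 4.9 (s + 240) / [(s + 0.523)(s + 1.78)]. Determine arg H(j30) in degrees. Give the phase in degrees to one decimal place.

-168.5 deg

∠(j30 + 240) = arctan(30/240) = 7.13°
∠(j30 + 0.523) = arctan(30/0.523) = 89.00°
∠(j30 + 1.78) = arctan(30/1.78) = 86.60°
∠H(j30) = 7.13° − (89.00° + 86.60°) = -168.48°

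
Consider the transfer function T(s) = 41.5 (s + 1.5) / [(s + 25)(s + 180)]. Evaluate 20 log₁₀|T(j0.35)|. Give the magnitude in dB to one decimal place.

|j0.35 + 1.5| = √(0.35² + 1.5²) = 1.54
|j0.35 + 25| = √(0.35² + 25²) = 25
|j0.35 + 180| = √(0.35² + 180²) = 180
|T(j0.35)| = 41.5 × 1.54 / (25 × 180) = 0.014203
20 log₁₀(0.014203) = -36.95 dB

-37.0 dB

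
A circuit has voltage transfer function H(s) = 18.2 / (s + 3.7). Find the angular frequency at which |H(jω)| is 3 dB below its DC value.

3.7 rad/s

For a single-pole low-pass, the −3 dB point is at the pole: ω = 3.7 rad/s.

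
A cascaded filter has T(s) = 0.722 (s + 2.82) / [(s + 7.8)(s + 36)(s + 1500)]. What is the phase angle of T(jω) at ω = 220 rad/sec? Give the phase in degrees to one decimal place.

-87.8°

∠(j220 + 2.82) = arctan(220/2.82) = 89.27°
∠(j220 + 7.8) = arctan(220/7.8) = 87.97°
∠(j220 + 36) = arctan(220/36) = 80.71°
∠(j220 + 1500) = arctan(220/1500) = 8.34°
∠T(j220) = 89.27° − (87.97° + 80.71° + 8.34°) = -87.75°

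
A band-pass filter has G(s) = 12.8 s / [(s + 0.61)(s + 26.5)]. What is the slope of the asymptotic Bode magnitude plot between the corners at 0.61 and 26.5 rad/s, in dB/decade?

0 dB/decade

In this band the factors already past their corner are: 1 differentiator zero, pole at 0.61; net slope = 0 dB/decade.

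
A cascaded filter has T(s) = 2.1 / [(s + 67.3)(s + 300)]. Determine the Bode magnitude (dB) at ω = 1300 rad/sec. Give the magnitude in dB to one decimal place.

|j1300 + 67.3| = √(1300² + 67.3²) = 1302
|j1300 + 300| = √(1300² + 300²) = 1334
|T(j1300)| = 2.1 / (1302 × 1334) = 1.2092e-06
20 log₁₀(1.2092e-06) = -118.35 dB

-118.4 dB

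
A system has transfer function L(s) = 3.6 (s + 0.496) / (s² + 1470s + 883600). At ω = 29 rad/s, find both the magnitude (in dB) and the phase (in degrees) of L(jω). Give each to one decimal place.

|L| = -78.6 dB, ∠L = 86.3°

|j29 + 0.496| = √(29² + 0.496²) = 29
|(j29)² + 1470(j29) + 883600| = |8.8276e+05 + j42630| = 8.838e+05
|L(j29)| = 3.6 × 29 / 8.838e+05 = 0.00011815
20 log₁₀(0.00011815) = -78.55 dB
∠(j29 + 0.496) = arctan(29/0.496) = 89.02°
∠[(j29)² + 1470(j29) + 883600] = ∠[8.8276e+05 + j42630] = 2.76°
∠L(j29) = 89.02° − 2.76° = 86.26°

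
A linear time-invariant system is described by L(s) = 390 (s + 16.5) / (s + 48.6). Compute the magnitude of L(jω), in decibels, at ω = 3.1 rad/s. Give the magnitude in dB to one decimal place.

42.6 dB

|j3.1 + 16.5| = √(3.1² + 16.5²) = 16.79
|j3.1 + 48.6| = √(3.1² + 48.6²) = 48.7
|L(j3.1)| = 390 × 16.79 / 48.7 = 134.45
20 log₁₀(134.45) = 42.57 dB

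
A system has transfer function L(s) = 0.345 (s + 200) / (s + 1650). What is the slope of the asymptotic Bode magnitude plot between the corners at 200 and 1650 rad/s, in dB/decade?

20 dB/decade

In this band the factors already past their corner are: zero at 200; net slope = 20 dB/decade.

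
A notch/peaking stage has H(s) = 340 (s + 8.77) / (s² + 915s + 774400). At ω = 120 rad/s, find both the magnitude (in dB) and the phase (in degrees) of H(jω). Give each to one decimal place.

|j120 + 8.77| = √(120² + 8.77²) = 120.3
|(j120)² + 915(j120) + 774400| = |7.6e+05 + j1.098e+05| = 7.679e+05
|H(j120)| = 340 × 120.3 / 7.679e+05 = 0.053274
20 log₁₀(0.053274) = -25.47 dB
∠(j120 + 8.77) = arctan(120/8.77) = 85.82°
∠[(j120)² + 915(j120) + 774400] = ∠[7.6e+05 + j1.098e+05] = 8.22°
∠H(j120) = 85.82° − 8.22° = 77.60°

|H| = -25.5 dB, ∠H = 77.6°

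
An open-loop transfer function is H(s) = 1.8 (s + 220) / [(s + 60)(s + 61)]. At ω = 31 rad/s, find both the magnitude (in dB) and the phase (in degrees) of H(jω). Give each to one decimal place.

|H| = -21.3 dB, ∠H = -46.2°

|j31 + 220| = √(31² + 220²) = 222.2
|j31 + 60| = √(31² + 60²) = 67.54
|j31 + 61| = √(31² + 61²) = 68.43
|H(j31)| = 1.8 × 222.2 / (67.54 × 68.43) = 0.08654
20 log₁₀(0.08654) = -21.26 dB
∠(j31 + 220) = arctan(31/220) = 8.02°
∠(j31 + 60) = arctan(31/60) = 27.32°
∠(j31 + 61) = arctan(31/61) = 26.94°
∠H(j31) = 8.02° − (27.32° + 26.94°) = -46.24°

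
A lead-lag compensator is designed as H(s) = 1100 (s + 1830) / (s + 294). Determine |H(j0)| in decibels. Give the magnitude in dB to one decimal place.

H(0) = 1100 × 1830 / 294 = 6846.9
20 log₁₀(6846.9) = 76.71 dB

76.7 dB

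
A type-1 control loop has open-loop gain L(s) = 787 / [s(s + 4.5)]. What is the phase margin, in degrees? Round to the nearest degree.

Gain crossover: |L(jω)| = 1 at ω ≈ 27.9 rad s⁻¹.
∠L(j27.9) = −90° − arctan(27.9/4.5) ≈ -170.83°
PM = 180° + (-170.83°) = 9.17°

9°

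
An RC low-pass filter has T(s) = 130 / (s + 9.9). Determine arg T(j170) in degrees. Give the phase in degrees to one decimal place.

∠(j170 + 9.9) = arctan(170/9.9) = 86.67°
∠T(j170) = −86.67° = -86.67°

-86.7°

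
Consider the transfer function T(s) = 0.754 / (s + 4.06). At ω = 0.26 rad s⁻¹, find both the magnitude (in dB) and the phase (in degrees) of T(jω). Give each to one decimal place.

|j0.26 + 4.06| = √(0.26² + 4.06²) = 4.068
|T(j0.26)| = 0.754 / 4.068 = 0.18533
20 log₁₀(0.18533) = -14.64 dB
∠(j0.26 + 4.06) = arctan(0.26/4.06) = 3.66°
∠T(j0.26) = −3.66° = -3.66°

|T| = -14.6 dB, ∠T = -3.7°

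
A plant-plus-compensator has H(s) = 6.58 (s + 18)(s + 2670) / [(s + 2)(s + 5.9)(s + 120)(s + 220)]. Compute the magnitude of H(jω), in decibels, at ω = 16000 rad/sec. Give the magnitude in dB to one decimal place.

-151.7 dB

|j16000 + 18| = √(16000² + 18²) = 1.6e+04
|j16000 + 2670| = √(16000² + 2670²) = 1.622e+04
|j16000 + 2| = √(16000² + 2²) = 1.6e+04
|j16000 + 5.9| = √(16000² + 5.9²) = 1.6e+04
|j16000 + 120| = √(16000² + 120²) = 1.6e+04
|j16000 + 220| = √(16000² + 220²) = 1.6e+04
|H(j16000)| = 6.58 × 1.6e+04 × 1.622e+04 / (1.6e+04 × 1.6e+04 × 1.6e+04 × 1.6e+04) = 2.6055e-08
20 log₁₀(2.6055e-08) = -151.68 dB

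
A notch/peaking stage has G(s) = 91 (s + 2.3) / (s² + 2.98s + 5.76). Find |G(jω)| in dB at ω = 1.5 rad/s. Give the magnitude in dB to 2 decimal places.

|j1.5 + 2.3| = √(1.5² + 2.3²) = 2.746
|(j1.5)² + 2.98(j1.5) + 5.76| = |3.51 + j4.47| = 5.683
|G(j1.5)| = 91 × 2.746 / 5.683 = 43.966
20 log₁₀(43.966) = 32.862 dB

32.86 dB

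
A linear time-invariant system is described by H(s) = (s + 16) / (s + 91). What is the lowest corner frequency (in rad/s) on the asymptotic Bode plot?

Break frequencies occur at each pole and zero magnitude: 16 rad/s, 91 rad/s.
The lowest is 16 rad/s.

16 rad/s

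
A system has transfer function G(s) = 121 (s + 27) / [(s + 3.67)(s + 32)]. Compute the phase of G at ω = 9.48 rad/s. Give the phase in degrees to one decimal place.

∠(j9.48 + 27) = arctan(9.48/27) = 19.35°
∠(j9.48 + 3.67) = arctan(9.48/3.67) = 68.84°
∠(j9.48 + 32) = arctan(9.48/32) = 16.50°
∠G(j9.48) = 19.35° − (68.84° + 16.50°) = -65.99°

-66.0°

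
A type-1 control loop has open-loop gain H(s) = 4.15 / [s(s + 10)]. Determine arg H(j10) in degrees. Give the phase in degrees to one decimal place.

-135.0°

∠(j10 + 10) = arctan(10/10) = 45.00°
∠(j10) = 90.00°
∠H(j10) = − (45.00° + 90.00°) = -135.00°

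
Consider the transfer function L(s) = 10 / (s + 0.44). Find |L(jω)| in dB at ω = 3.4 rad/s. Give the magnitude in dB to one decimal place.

|j3.4 + 0.44| = √(3.4² + 0.44²) = 3.428
|L(j3.4)| = 10 / 3.428 = 2.9169
20 log₁₀(2.9169) = 9.30 dB

9.3 dB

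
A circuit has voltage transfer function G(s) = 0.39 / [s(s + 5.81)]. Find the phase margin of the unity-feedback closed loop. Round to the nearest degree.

Gain crossover: |G(jω)| = 1 at ω ≈ 0.0671 rad/sec.
∠G(j0.0671) = −90° − arctan(0.0671/5.81) ≈ -90.66°
PM = 180° + (-90.66°) = 89.34°

89°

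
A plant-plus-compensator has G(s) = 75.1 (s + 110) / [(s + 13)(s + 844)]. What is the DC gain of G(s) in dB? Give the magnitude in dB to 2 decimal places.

G(0) = 75.1 × 110 / (13 × 844) = 0.75292
20 log₁₀(0.75292) = -2.465 dB

-2.47 dB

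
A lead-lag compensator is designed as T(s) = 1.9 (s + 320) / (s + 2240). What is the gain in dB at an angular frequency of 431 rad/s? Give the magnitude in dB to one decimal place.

-7.0 dB

|j431 + 320| = √(431² + 320²) = 536.8
|j431 + 2240| = √(431² + 2240²) = 2281
|T(j431)| = 1.9 × 536.8 / 2281 = 0.44713
20 log₁₀(0.44713) = -6.99 dB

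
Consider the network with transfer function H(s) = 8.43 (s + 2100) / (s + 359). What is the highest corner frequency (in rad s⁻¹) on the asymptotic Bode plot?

Break frequencies occur at each pole and zero magnitude: 359 rad s⁻¹, 2100 rad s⁻¹.
The highest is 2100 rad s⁻¹.

2100 rad s⁻¹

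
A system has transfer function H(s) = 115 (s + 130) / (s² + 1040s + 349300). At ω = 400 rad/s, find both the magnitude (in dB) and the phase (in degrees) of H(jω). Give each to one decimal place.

|H| = -19.5 dB, ∠H = 6.5 deg

|j400 + 130| = √(400² + 130²) = 420.6
|(j400)² + 1040(j400) + 349300| = |1.893e+05 + j4.16e+05| = 4.57e+05
|H(j400)| = 115 × 420.6 / 4.57e+05 = 0.10583
20 log₁₀(0.10583) = -19.51 dB
∠(j400 + 130) = arctan(400/130) = 72.00°
∠[(j400)² + 1040(j400) + 349300] = ∠[1.893e+05 + j4.16e+05] = 65.53°
∠H(j400) = 72.00° − 65.53° = 6.46°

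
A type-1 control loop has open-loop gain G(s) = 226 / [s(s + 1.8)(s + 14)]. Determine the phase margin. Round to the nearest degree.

11°

Gain crossover: |G(jω)| = 1 at ω ≈ 3.75 rad s⁻¹.
∠G(j3.75) = −90° − arctan(3.75/1.8) − arctan(3.75/14) ≈ -169.35°
PM = 180° + (-169.35°) = 10.65°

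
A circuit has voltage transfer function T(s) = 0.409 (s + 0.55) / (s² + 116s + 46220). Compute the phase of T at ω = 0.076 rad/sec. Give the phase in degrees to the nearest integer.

8 deg

∠(j0.076 + 0.55) = arctan(0.076/0.55) = 7.87°
∠[(j0.076)² + 116(j0.076) + 46220] = ∠[46220 + j8.816] = 0.01°
∠T(j0.076) = 7.87° − 0.01° = 7.86°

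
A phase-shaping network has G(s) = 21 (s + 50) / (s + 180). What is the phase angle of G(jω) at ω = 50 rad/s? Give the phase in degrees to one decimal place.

29.5°

∠(j50 + 50) = arctan(50/50) = 45.00°
∠(j50 + 180) = arctan(50/180) = 15.52°
∠G(j50) = 45.00° − 15.52° = 29.48°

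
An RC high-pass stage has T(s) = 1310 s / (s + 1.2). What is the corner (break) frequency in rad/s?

1.2 rad/s

The single real pole at s = −1.2 gives a corner at ω = 1.2 rad/s.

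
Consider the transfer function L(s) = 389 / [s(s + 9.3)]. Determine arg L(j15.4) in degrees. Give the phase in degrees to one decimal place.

∠(j15.4 + 9.3) = arctan(15.4/9.3) = 58.87°
∠(j15.4) = 90.00°
∠L(j15.4) = − (58.87° + 90.00°) = -148.87°

-148.9°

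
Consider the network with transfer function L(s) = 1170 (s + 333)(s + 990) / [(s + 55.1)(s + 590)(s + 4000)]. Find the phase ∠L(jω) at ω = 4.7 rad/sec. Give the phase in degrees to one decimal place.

∠(j4.7 + 333) = arctan(4.7/333) = 0.81°
∠(j4.7 + 990) = arctan(4.7/990) = 0.27°
∠(j4.7 + 55.1) = arctan(4.7/55.1) = 4.88°
∠(j4.7 + 590) = arctan(4.7/590) = 0.46°
∠(j4.7 + 4000) = arctan(4.7/4000) = 0.07°
∠L(j4.7) = 0.81° + 0.27° − (4.88° + 0.46° + 0.07°) = -4.32°

-4.3 deg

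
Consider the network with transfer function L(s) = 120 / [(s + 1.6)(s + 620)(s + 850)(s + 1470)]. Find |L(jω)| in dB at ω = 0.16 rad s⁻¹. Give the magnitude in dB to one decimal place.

|j0.16 + 1.6| = √(0.16² + 1.6²) = 1.608
|j0.16 + 620| = √(0.16² + 620²) = 620
|j0.16 + 850| = √(0.16² + 850²) = 850
|j0.16 + 1470| = √(0.16² + 1470²) = 1470
|L(j0.16)| = 120 / (1.608 × 620 × 850 × 1470) = 9.6332e-08
20 log₁₀(9.6332e-08) = -140.32 dB

-140.3 dB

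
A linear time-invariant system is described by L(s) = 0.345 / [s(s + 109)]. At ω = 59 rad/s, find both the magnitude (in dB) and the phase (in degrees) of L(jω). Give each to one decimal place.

|L| = -86.5 dB, ∠L = -118.4°

|j59 + 109| = √(59² + 109²) = 123.9
|j59| = 59
|L(j59)| = 0.345 / (123.9 × 59) = 4.7178e-05
20 log₁₀(4.7178e-05) = -86.53 dB
∠(j59 + 109) = arctan(59/109) = 28.43°
∠(j59) = 90.00°
∠L(j59) = − (28.43° + 90.00°) = -118.43°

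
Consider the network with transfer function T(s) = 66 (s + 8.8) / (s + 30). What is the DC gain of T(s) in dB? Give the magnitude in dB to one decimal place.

T(0) = 66 × 8.8 / 30 = 19.36
20 log₁₀(19.36) = 25.74 dB

25.7 dB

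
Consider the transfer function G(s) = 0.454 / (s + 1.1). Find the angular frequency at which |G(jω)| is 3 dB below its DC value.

For a single-pole low-pass, the −3 dB point is at the pole: ω = 1.1 rad/sec.

1.1 rad/sec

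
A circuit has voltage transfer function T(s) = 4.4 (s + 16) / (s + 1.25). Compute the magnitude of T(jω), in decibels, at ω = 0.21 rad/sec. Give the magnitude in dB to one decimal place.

34.9 dB

|j0.21 + 16| = √(0.21² + 16²) = 16
|j0.21 + 1.25| = √(0.21² + 1.25²) = 1.268
|T(j0.21)| = 4.4 × 16 / 1.268 = 55.546
20 log₁₀(55.546) = 34.89 dB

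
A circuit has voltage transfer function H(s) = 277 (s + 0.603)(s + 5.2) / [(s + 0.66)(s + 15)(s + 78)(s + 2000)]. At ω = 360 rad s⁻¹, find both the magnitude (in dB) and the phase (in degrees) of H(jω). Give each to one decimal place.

|j360 + 0.603| = √(360² + 0.603²) = 360
|j360 + 5.2| = √(360² + 5.2²) = 360
|j360 + 0.66| = √(360² + 0.66²) = 360
|j360 + 15| = √(360² + 15²) = 360.3
|j360 + 78| = √(360² + 78²) = 368.4
|j360 + 2000| = √(360² + 2000²) = 2032
|H(j360)| = 277 × 360 × 360 / (360 × 360.3 × 368.4 × 2032) = 0.00036977
20 log₁₀(0.00036977) = -68.64 dB
∠(j360 + 0.603) = arctan(360/0.603) = 89.90°
∠(j360 + 5.2) = arctan(360/5.2) = 89.17°
∠(j360 + 0.66) = arctan(360/0.66) = 89.89°
∠(j360 + 15) = arctan(360/15) = 87.61°
∠(j360 + 78) = arctan(360/78) = 77.77°
∠(j360 + 2000) = arctan(360/2000) = 10.20°
∠H(j360) = 89.90° + 89.17° − (89.89° + 87.61° + 77.77° + 10.20°) = -86.41°

|H| = -68.6 dB, ∠H = -86.4°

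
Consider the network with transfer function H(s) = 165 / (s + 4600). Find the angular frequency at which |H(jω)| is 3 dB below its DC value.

4600 rad/sec

For a single-pole low-pass, the −3 dB point is at the pole: ω = 4600 rad/sec.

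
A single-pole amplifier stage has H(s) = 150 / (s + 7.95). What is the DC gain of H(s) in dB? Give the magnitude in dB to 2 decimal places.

25.51 dB

H(0) = 150 / 7.95 = 18.868
20 log₁₀(18.868) = 25.514 dB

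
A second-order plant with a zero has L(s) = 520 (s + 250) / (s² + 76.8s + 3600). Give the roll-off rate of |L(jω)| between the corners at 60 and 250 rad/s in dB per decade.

In this band the factors already past their corner are: complex pole pair at ωₙ ≈ 60; net slope = -40 dB/decade.

-40 dB/decade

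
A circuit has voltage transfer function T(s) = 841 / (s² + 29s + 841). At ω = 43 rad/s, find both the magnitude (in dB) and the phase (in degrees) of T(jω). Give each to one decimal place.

|T| = -5.6 dB, ∠T = -128.9°

|(j43)² + 29(j43) + 841| = |-1008 + j1247| = 1603
|T(j43)| = 841 / 1603 = 0.52449
20 log₁₀(0.52449) = -5.61 dB
∠[(j43)² + 29(j43) + 841] = ∠[-1008 + j1247] = 128.95°
∠T(j43) = −128.95° = -128.95°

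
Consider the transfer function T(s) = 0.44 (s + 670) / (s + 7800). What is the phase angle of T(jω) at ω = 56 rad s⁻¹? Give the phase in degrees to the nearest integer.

∠(j56 + 670) = arctan(56/670) = 4.78°
∠(j56 + 7800) = arctan(56/7800) = 0.41°
∠T(j56) = 4.78° − 0.41° = 4.37°

4°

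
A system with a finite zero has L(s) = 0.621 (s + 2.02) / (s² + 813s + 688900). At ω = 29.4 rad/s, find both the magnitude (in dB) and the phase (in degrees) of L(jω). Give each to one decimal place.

|L| = -91.5 dB, ∠L = 84.1°

|j29.4 + 2.02| = √(29.4² + 2.02²) = 29.47
|(j29.4)² + 813(j29.4) + 688900| = |6.8804e+05 + j23902| = 6.885e+05
|L(j29.4)| = 0.621 × 29.47 / 6.885e+05 = 2.6582e-05
20 log₁₀(2.6582e-05) = -91.51 dB
∠(j29.4 + 2.02) = arctan(29.4/2.02) = 86.07°
∠[(j29.4)² + 813(j29.4) + 688900] = ∠[6.8804e+05 + j23902] = 1.99°
∠L(j29.4) = 86.07° − 1.99° = 84.08°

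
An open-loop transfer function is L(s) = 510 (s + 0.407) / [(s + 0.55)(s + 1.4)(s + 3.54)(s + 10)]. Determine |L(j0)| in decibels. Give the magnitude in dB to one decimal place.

L(0) = 510 × 0.407 / (0.55 × 1.4 × 3.54 × 10) = 7.615
20 log₁₀(7.615) = 17.63 dB

17.6 dB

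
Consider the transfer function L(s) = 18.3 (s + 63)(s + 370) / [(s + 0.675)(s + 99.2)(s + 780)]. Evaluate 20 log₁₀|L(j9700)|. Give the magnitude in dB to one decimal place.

|j9700 + 63| = √(9700² + 63²) = 9700
|j9700 + 370| = √(9700² + 370²) = 9707
|j9700 + 0.675| = √(9700² + 0.675²) = 9700
|j9700 + 99.2| = √(9700² + 99.2²) = 9701
|j9700 + 780| = √(9700² + 780²) = 9731
|L(j9700)| = 18.3 × 9700 × 9707 / (9700 × 9701 × 9731) = 0.0018818
20 log₁₀(0.0018818) = -54.51 dB

-54.5 dB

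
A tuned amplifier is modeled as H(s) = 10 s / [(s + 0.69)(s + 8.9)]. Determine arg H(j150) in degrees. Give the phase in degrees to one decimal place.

-86.3°

∠(j150) = 90.00°
∠(j150 + 0.69) = arctan(150/0.69) = 89.74°
∠(j150 + 8.9) = arctan(150/8.9) = 86.60°
∠H(j150) = 90.00° − (89.74° + 86.60°) = -86.34°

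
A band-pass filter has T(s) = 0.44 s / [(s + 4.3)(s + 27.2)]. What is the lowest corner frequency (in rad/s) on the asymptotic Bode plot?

Break frequencies occur at each pole and zero magnitude: 4.3 rad/s, 27.2 rad/s.
The lowest is 4.3 rad/s.

4.3 rad/s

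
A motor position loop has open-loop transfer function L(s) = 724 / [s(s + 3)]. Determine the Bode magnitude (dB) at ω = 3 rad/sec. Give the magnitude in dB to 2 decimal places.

35.10 dB

|j3 + 3| = √(3² + 3²) = 4.243
|j3| = 3
|L(j3)| = 724 / (4.243 × 3) = 56.883
20 log₁₀(56.883) = 35.100 dB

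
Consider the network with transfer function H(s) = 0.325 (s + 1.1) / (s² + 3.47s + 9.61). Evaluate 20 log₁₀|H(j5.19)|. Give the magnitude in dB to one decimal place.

|j5.19 + 1.1| = √(5.19² + 1.1²) = 5.305
|(j5.19)² + 3.47(j5.19) + 9.61| = |-17.326 + j18.009| = 24.99
|H(j5.19)| = 0.325 × 5.305 / 24.99 = 0.068995
20 log₁₀(0.068995) = -23.22 dB

-23.2 dB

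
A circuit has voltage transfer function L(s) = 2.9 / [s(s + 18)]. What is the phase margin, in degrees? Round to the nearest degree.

89°

Gain crossover: |L(jω)| = 1 at ω ≈ 0.161 rad/s.
∠L(j0.161) = −90° − arctan(0.161/18) ≈ -90.51°
PM = 180° + (-90.51°) = 89.49°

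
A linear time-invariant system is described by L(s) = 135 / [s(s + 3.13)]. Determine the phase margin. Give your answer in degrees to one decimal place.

15.3°

Gain crossover: |L(jω)| = 1 at ω ≈ 11.4 rad/sec.
∠L(j11.4) = −90° − arctan(11.4/3.13) ≈ -164.66°
PM = 180° + (-164.66°) = 15.34°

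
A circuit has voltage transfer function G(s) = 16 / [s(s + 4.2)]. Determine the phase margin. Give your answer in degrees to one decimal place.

Gain crossover: |G(jω)| = 1 at ω ≈ 3.07 rad/s.
∠G(j3.07) = −90° − arctan(3.07/4.2) ≈ -126.20°
PM = 180° + (-126.20°) = 53.80°

53.8 deg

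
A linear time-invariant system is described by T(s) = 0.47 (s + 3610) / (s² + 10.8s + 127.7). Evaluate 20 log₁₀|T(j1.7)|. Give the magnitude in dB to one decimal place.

|j1.7 + 3610| = √(1.7² + 3610²) = 3610
|(j1.7)² + 10.8(j1.7) + 127.7| = |124.81 + j18.36| = 126.2
|T(j1.7)| = 0.47 × 3610 / 126.2 = 13.45
20 log₁₀(13.45) = 22.57 dB

22.6 dB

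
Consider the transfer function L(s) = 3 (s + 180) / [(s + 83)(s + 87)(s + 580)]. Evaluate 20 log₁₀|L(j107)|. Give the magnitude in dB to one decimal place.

-84.9 dB

|j107 + 180| = √(107² + 180²) = 209.4
|j107 + 83| = √(107² + 83²) = 135.4
|j107 + 87| = √(107² + 87²) = 137.9
|j107 + 580| = √(107² + 580²) = 589.8
|L(j107)| = 3 × 209.4 / (135.4 × 137.9 × 589.8) = 5.7036e-05
20 log₁₀(5.7036e-05) = -84.88 dB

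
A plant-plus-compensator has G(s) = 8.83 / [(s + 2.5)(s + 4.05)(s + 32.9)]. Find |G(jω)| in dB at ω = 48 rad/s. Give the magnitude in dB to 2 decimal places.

|j48 + 2.5| = √(48² + 2.5²) = 48.07
|j48 + 4.05| = √(48² + 4.05²) = 48.17
|j48 + 32.9| = √(48² + 32.9²) = 58.19
|G(j48)| = 8.83 / (48.07 × 48.17 × 58.19) = 6.5536e-05
20 log₁₀(6.5536e-05) = -83.670 dB

-83.67 dB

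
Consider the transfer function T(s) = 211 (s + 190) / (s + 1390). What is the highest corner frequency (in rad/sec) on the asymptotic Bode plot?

Break frequencies occur at each pole and zero magnitude: 190 rad/sec, 1390 rad/sec.
The highest is 1390 rad/sec.

1390 rad/sec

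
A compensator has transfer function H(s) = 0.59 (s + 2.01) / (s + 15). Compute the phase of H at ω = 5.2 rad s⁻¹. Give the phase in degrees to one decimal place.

49.7°

∠(j5.2 + 2.01) = arctan(5.2/2.01) = 68.87°
∠(j5.2 + 15) = arctan(5.2/15) = 19.12°
∠H(j5.2) = 68.87° − 19.12° = 49.75°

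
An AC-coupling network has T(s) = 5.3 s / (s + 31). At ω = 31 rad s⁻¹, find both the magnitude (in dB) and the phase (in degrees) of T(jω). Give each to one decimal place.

|T| = 11.5 dB, ∠T = 45.0°

|j31| = 31
|j31 + 31| = √(31² + 31²) = 43.84
|T(j31)| = 5.3 × 31 / 43.84 = 3.7477
20 log₁₀(3.7477) = 11.48 dB
∠(j31) = 90.00°
∠(j31 + 31) = arctan(31/31) = 45.00°
∠T(j31) = 90.00° − 45.00° = 45.00°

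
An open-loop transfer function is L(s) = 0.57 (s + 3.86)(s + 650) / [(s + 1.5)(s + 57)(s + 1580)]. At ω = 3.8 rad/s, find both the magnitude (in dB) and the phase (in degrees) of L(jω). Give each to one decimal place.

|L| = -45.3 dB, ∠L = -27.5°

|j3.8 + 3.86| = √(3.8² + 3.86²) = 5.417
|j3.8 + 650| = √(3.8² + 650²) = 650
|j3.8 + 1.5| = √(3.8² + 1.5²) = 4.085
|j3.8 + 57| = √(3.8² + 57²) = 57.13
|j3.8 + 1580| = √(3.8² + 1580²) = 1580
|L(j3.8)| = 0.57 × 5.417 × 650 / (4.085 × 57.13 × 1580) = 0.0054425
20 log₁₀(0.0054425) = -45.28 dB
∠(j3.8 + 3.86) = arctan(3.8/3.86) = 44.55°
∠(j3.8 + 650) = arctan(3.8/650) = 0.33°
∠(j3.8 + 1.5) = arctan(3.8/1.5) = 68.46°
∠(j3.8 + 57) = arctan(3.8/57) = 3.81°
∠(j3.8 + 1580) = arctan(3.8/1580) = 0.14°
∠L(j3.8) = 44.55° + 0.33° − (68.46° + 3.81° + 0.14°) = -27.52°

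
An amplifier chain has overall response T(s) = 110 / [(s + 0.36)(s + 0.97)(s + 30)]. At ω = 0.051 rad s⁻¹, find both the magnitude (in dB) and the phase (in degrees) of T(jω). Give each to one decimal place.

|T| = 20.3 dB, ∠T = -11.2°

|j0.051 + 0.36| = √(0.051² + 0.36²) = 0.3636
|j0.051 + 0.97| = √(0.051² + 0.97²) = 0.9713
|j0.051 + 30| = √(0.051² + 30²) = 30
|T(j0.051)| = 110 / (0.3636 × 0.9713 × 30) = 10.382
20 log₁₀(10.382) = 20.33 dB
∠(j0.051 + 0.36) = arctan(0.051/0.36) = 8.06°
∠(j0.051 + 0.97) = arctan(0.051/0.97) = 3.01°
∠(j0.051 + 30) = arctan(0.051/30) = 0.10°
∠T(j0.051) = − (8.06° + 3.01° + 0.10°) = -11.17°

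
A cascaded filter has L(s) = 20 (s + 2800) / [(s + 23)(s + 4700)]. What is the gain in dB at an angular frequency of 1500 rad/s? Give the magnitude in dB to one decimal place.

-41.3 dB

|j1500 + 2800| = √(1500² + 2800²) = 3176
|j1500 + 23| = √(1500² + 23²) = 1500
|j1500 + 4700| = √(1500² + 4700²) = 4934
|L(j1500)| = 20 × 3176 / (1500 × 4934) = 0.0085837
20 log₁₀(0.0085837) = -41.33 dB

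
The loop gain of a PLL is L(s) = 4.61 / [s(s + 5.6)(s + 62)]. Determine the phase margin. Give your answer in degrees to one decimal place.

89.9°

Gain crossover: |L(jω)| = 1 at ω ≈ 0.0133 rad/sec.
∠L(j0.0133) = −90° − arctan(0.0133/5.6) − arctan(0.0133/62) ≈ -90.15°
PM = 180° + (-90.15°) = 89.85°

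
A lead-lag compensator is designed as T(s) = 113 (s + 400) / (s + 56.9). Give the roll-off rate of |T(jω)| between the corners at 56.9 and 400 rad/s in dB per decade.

-20 dB/decade

In this band the factors already past their corner are: pole at 56.9; net slope = -20 dB/decade.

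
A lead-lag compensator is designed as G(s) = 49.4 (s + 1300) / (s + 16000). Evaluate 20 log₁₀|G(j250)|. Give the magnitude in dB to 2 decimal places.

12.23 dB

|j250 + 1300| = √(250² + 1300²) = 1324
|j250 + 16000| = √(250² + 16000²) = 1.6e+04
|G(j250)| = 49.4 × 1324 / 1.6e+04 = 4.0868
20 log₁₀(4.0868) = 12.228 dB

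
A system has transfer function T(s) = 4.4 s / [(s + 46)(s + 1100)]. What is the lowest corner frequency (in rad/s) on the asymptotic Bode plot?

46 rad/s

Break frequencies occur at each pole and zero magnitude: 46 rad/s, 1100 rad/s.
The lowest is 46 rad/s.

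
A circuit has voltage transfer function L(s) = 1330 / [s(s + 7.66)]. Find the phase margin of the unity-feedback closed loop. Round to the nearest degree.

Gain crossover: |L(jω)| = 1 at ω ≈ 36.1 rad/s.
∠L(j36.1) = −90° − arctan(36.1/7.66) ≈ -168.01°
PM = 180° + (-168.01°) = 11.99°

12°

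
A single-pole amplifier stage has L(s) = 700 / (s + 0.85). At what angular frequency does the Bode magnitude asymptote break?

0.85 rad/s

The single real pole at s = −0.85 gives a corner at ω = 0.85 rad/s.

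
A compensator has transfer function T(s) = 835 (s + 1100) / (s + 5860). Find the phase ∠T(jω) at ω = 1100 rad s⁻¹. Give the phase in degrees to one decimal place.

∠(j1100 + 1100) = arctan(1100/1100) = 45.00°
∠(j1100 + 5860) = arctan(1100/5860) = 10.63°
∠T(j1100) = 45.00° − 10.63° = 34.37°

34.4 deg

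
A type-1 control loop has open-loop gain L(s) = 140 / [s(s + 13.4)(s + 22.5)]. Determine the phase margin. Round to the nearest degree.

87°

Gain crossover: |L(jω)| = 1 at ω ≈ 0.464 rad/sec.
∠L(j0.464) = −90° − arctan(0.464/13.4) − arctan(0.464/22.5) ≈ -93.16°
PM = 180° + (-93.16°) = 86.84°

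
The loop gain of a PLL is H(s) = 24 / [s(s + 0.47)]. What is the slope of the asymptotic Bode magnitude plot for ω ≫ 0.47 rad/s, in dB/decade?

-40 dB/decade

With 0 zeros and 2 poles, the high-frequency asymptotic slope is 20 × (0 − 2) = -40 dB/decade.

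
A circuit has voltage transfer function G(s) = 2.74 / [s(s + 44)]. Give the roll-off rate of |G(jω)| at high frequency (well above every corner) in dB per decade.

With 0 zeros and 2 poles, the high-frequency asymptotic slope is 20 × (0 − 2) = -40 dB/decade.

-40 dB/decade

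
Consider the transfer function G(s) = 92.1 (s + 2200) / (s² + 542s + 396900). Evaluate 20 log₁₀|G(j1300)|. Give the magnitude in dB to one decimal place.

-15.9 dB

|j1300 + 2200| = √(1300² + 2200²) = 2555
|(j1300)² + 542(j1300) + 396900| = |-1.2931e+06 + j7.046e+05| = 1.473e+06
|G(j1300)| = 92.1 × 2555 / 1.473e+06 = 0.15982
20 log₁₀(0.15982) = -15.93 dB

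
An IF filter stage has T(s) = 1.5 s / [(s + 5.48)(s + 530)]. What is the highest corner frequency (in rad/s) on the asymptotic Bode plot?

Break frequencies occur at each pole and zero magnitude: 5.48 rad/s, 530 rad/s.
The highest is 530 rad/s.

530 rad/s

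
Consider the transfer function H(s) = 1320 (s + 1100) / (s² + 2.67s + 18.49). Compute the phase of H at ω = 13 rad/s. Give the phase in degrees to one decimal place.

∠(j13 + 1100) = arctan(13/1100) = 0.68°
∠[(j13)² + 2.67(j13) + 18.49] = ∠[-150.51 + j34.71] = 167.01°
∠H(j13) = 0.68° − 167.01° = -166.34°

-166.3 deg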